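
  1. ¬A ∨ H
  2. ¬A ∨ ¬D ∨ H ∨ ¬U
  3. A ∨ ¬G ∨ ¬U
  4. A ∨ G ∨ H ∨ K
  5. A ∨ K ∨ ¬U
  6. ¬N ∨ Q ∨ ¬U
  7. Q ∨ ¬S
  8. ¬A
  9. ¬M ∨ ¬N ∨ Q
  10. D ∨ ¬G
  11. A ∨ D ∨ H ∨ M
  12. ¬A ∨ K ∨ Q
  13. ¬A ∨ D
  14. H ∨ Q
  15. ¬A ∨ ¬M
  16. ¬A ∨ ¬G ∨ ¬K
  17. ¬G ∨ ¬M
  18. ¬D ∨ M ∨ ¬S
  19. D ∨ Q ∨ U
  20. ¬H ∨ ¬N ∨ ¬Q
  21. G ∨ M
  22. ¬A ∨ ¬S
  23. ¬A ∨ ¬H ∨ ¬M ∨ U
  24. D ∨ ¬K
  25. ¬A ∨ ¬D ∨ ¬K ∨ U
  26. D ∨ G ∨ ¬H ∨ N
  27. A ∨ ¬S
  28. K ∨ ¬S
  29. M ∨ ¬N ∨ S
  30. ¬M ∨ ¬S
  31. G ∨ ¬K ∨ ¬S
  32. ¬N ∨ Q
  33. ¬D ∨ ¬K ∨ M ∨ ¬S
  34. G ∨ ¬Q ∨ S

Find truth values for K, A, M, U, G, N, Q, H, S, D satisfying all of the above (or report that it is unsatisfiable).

Unit clause (¬A) forces A = False.
In (A ∨ ¬S) only ¬S is left, so S = False.
Set K = True.
  then (D ∨ ¬K) forces D = True.
Set M = True.
  then (¬G ∨ ¬M) forces G = False.
  then (G ∨ ¬Q ∨ S) forces Q = False.
  then (¬M ∨ ¬N ∨ Q) forces N = False.
  then (H ∨ Q) forces H = True.
Set U = False.
All clauses satisfied.

K = True; A = False; M = True; U = False; G = False; N = False; Q = False; H = True; S = False; D = True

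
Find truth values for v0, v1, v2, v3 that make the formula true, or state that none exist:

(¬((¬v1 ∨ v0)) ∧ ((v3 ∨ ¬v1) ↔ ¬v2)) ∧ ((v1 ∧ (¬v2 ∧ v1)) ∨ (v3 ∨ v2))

v0 = False; v1 = True; v2 = True; v3 = False

  ¬((¬v1 ∨ v0)) ∧ ((v3 ∨ ¬v1) ↔ ¬v2) = True
    ¬((¬v1 ∨ v0)) = True
      ¬v1 ∨ v0 = False
        ¬v1 = False
    (v3 ∨ ¬v1) ↔ ¬v2 = True
      v3 ∨ ¬v1 = False
        ¬v1 = False
      ¬v2 = False
  (v1 ∧ (¬v2 ∧ v1)) ∨ (v3 ∨ v2) = True
    v1 ∧ (¬v2 ∧ v1) = False
      ¬v2 ∧ v1 = False
        ¬v2 = False
    v3 ∨ v2 = True
Both conjuncts True, so the formula holds.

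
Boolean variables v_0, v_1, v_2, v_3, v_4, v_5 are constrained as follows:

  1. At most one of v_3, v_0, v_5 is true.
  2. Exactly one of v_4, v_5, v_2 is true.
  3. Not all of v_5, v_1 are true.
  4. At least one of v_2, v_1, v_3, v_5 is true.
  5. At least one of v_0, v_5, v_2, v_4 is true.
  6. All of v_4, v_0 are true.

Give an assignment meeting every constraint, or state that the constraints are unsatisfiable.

v_0: True; v_1: True; v_2: False; v_3: False; v_4: True; v_5: False

  (1) {v_3, v_0, v_5}: 1 true — at most one ✓
  (2) {v_4, v_5, v_2}: 1 true — exactly one ✓
  (3) {v_5, v_1}: 1/2 true — not all ✓
  (4) {v_2, v_1, v_3, v_5}: 1 true — at least one ✓
  (5) {v_0, v_5, v_2, v_4}: 2 true — at least one ✓
  (6) {v_4, v_0}: all 2 true ✓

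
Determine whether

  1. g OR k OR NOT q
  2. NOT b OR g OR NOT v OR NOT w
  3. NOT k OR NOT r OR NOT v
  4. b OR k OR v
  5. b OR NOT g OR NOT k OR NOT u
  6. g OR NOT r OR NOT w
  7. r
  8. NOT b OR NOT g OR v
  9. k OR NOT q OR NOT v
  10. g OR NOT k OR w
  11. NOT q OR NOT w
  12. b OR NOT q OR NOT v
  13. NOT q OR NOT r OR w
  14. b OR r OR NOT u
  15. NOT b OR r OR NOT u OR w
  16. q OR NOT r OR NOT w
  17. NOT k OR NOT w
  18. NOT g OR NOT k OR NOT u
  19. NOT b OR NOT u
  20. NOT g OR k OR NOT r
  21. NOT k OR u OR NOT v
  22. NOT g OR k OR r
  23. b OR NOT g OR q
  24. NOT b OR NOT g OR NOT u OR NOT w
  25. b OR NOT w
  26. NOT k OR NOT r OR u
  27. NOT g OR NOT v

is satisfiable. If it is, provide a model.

k = False, w = False, b = True, u = False, v = True, q = False, r = True, g = False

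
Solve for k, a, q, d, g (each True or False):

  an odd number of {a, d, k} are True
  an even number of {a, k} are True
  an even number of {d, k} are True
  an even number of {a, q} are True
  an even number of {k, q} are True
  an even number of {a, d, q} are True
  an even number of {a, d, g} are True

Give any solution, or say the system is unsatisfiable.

Unsatisfiable

Adding constraints 1, 2, 4, 6 mod 2: every variable appears an even number of times on the left, so the left side is 0.
But the right sides sum to 1 (mod 2). 0 ≠ 1 — the system is inconsistent.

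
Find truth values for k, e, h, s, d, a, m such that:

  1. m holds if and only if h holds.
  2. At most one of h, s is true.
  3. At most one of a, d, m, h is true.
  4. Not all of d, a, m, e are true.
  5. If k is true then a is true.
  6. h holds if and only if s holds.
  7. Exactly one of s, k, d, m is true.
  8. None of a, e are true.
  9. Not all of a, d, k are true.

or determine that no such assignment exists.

k = False; e = False; h = False; s = False; d = True; a = False; m = False

  (1) m=F, h=F — same ✓
  (2) {h, s}: 0 true — at most one ✓
  (3) {a, d, m, h}: 1 true — at most one ✓
  (4) {d, a, m, e}: 1/4 true — not all ✓
  (5) k=F ⇒ a: vacuous ✓
  (6) h=F, s=F — same ✓
  (7) {s, k, d, m}: 1 true — exactly one ✓
  (8) {a, e}: 0 true — none ✓
  (9) {a, d, k}: 1/3 true — not all ✓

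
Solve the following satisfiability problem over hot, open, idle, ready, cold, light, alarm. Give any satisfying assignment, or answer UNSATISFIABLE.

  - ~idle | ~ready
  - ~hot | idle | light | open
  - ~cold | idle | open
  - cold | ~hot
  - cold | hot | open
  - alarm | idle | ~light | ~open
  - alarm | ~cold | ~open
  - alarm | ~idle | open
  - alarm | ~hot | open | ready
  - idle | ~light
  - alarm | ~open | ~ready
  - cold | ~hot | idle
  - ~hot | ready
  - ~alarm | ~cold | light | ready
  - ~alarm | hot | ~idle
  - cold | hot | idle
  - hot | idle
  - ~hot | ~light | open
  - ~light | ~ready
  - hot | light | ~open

hot=F; open=T; idle=T; ready=F; cold=F; light=T; alarm=F

Set hot = False.
  then (hot | idle) forces idle = True.
  then (~idle | ~ready) forces ready = False.
  then (~alarm | hot | ~idle) forces alarm = False.
  then (alarm | ~idle | open) forces open = True.
  then (hot | light | ~open) forces light = True.
  then (alarm | ~cold | ~open) forces cold = False.
All clauses satisfied.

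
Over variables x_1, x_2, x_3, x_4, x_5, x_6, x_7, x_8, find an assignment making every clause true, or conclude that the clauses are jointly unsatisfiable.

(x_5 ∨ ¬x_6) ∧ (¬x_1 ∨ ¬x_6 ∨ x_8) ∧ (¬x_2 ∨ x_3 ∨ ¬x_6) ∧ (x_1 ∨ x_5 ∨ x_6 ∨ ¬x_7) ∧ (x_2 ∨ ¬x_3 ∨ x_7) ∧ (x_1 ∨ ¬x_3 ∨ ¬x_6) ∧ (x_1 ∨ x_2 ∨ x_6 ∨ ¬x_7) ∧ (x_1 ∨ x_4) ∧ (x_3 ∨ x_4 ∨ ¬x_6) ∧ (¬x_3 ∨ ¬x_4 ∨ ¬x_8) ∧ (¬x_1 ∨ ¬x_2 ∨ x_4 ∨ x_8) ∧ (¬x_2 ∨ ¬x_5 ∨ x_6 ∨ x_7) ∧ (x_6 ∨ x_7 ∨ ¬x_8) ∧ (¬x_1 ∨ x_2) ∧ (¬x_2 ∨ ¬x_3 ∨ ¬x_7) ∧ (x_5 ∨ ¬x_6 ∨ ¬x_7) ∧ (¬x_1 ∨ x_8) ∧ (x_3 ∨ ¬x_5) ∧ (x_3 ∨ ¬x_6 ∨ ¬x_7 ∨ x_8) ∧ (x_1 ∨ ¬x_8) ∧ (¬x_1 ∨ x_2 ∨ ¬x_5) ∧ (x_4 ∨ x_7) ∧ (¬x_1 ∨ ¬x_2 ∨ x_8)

x_1 = False, x_2 = False, x_3 = False, x_4 = True, x_5 = False, x_6 = False, x_7 = False, x_8 = False

Set x_1 = False.
  then (x_1 ∨ x_4) forces x_4 = True.
  then (x_1 ∨ ¬x_8) forces x_8 = False.
Set x_2 = False.
Try x_3 = True:
  (x_2 ∨ ¬x_3 ∨ x_7) forces x_7 = True.
  (x_1 ∨ ¬x_3 ∨ ¬x_6) forces x_6 = False.
  clause (x_1 ∨ x_2 ∨ x_6 ∨ ¬x_7) is falsified — backtrack.
So x_3 = False.
  then (x_3 ∨ ¬x_5) forces x_5 = False.
  then (x_5 ∨ ¬x_6) forces x_6 = False.
  then (x_1 ∨ x_5 ∨ x_6 ∨ ¬x_7) forces x_7 = False.
All clauses satisfied.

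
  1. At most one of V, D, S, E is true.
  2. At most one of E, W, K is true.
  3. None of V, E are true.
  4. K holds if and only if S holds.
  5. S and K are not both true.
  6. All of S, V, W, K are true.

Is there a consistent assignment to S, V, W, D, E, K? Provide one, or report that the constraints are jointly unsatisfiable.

The formula is unsatisfiable.

Case V = True:
  Constraint (3) is violated (V=T) — contradiction.
Case V = False:
  Constraint (6) is violated (V=F) — contradiction.
Both cases fail — unsatisfiable.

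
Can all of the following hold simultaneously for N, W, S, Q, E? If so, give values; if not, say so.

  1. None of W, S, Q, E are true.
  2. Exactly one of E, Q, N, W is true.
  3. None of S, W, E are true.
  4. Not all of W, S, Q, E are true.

N=T; W=F; S=F; Q=F; E=F

  (1) {W, S, Q, E}: 0 true — none ✓
  (2) {E, Q, N, W}: 1 true — exactly one ✓
  (3) {S, W, E}: 0 true — none ✓
  (4) {W, S, Q, E}: 0/4 true — not all ✓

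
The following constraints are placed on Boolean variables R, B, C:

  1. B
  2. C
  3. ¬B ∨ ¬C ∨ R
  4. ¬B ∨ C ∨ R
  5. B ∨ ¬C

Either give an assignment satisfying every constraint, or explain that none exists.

R=T, B=T, C=T

Unit clause (B) forces B = True.
Unit clause (C) forces C = True.
In (¬B ∨ ¬C ∨ R) only R is left, so R = True.
Check each clause:
  (B): B holds.
  (C): C holds.
  (¬B ∨ ¬C ∨ R): R holds.
  (¬B ∨ C ∨ R): C holds.
  (B ∨ ¬C): B holds.
All clauses satisfied.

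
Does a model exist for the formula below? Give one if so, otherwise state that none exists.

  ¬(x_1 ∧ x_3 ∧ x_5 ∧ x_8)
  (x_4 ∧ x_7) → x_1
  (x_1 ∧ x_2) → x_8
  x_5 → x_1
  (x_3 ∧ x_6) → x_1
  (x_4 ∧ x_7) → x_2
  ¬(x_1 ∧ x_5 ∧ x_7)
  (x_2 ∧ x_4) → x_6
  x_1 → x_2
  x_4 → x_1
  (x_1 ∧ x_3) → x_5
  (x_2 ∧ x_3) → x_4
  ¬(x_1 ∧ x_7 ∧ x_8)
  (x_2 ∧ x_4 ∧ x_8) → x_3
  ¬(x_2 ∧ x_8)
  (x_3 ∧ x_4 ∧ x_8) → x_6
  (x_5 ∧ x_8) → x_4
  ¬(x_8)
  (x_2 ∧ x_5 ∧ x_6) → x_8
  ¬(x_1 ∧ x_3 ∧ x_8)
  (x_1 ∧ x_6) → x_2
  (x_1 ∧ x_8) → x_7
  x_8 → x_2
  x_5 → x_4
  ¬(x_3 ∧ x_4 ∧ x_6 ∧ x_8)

x_1: False; x_2: True; x_3: False; x_4: False; x_5: False; x_6: False; x_7: True; x_8: False

Unit clause (¬x_8) forces x_8 = False.
Try x_1 = True:
  (¬x_1 ∨ x_2) forces x_2 = True.
  clause (¬x_1 ∨ ¬x_2 ∨ x_8) is falsified — backtrack.
So x_1 = False.
  then (x_1 ∨ ¬x_5) forces x_5 = False.
  then (x_1 ∨ ¬x_4) forces x_4 = False.
Set x_2 = True.
  then (¬x_2 ∨ ¬x_3 ∨ x_4) forces x_3 = False.
Set x_6 = False.
Set x_7 = True.
All clauses satisfied.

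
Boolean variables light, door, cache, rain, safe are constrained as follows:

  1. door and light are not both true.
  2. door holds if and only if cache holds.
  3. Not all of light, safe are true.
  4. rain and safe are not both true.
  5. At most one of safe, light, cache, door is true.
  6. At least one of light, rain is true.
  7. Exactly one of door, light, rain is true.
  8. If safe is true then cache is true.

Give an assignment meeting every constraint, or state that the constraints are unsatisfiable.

light = True; door = False; cache = False; rain = False; safe = False

  (1) door=F, light=T — not both ✓
  (2) door=F, cache=F — same ✓
  (3) {light, safe}: 1/2 true — not all ✓
  (4) rain=F, safe=F — not both ✓
  (5) {safe, light, cache, door}: 1 true — at most one ✓
  (6) {light, rain}: 1 true — at least one ✓
  (7) {door, light, rain}: 1 true — exactly one ✓
  (8) safe=F ⇒ cache: vacuous ✓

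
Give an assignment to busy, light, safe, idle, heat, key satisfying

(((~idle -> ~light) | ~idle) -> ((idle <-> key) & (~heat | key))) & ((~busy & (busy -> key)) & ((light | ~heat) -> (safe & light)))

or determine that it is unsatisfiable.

busy=F, light=T, safe=T, idle=T, heat=F, key=T

  ((~idle -> ~light) | ~idle) -> ((idle <-> key) & (~heat | key)) = True
    (~idle -> ~light) | ~idle = True
      ~idle -> ~light = True
        ~idle = False
        ~light = False
      ~idle = False
    (idle <-> key) & (~heat | key) = True
      idle <-> key = True
      ~heat | key = True
        ~heat = True
  (~busy & (busy -> key)) & ((light | ~heat) -> (safe & light)) = True
    ~busy & (busy -> key) = True
      ~busy = True
      busy -> key = True
    (light | ~heat) -> (safe & light) = True
      light | ~heat = True
        ~heat = True
      safe & light = True
Both conjuncts True, so the formula holds.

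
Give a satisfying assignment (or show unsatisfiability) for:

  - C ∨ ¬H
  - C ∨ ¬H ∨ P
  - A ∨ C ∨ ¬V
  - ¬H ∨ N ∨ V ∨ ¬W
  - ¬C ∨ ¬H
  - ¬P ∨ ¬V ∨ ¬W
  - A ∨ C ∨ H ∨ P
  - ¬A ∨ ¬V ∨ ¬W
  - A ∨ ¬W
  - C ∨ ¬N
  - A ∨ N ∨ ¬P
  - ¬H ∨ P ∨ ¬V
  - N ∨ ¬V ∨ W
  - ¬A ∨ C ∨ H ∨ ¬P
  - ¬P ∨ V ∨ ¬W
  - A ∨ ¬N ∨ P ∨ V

N=T, W=F, P=F, H=F, C=T, A=F, V=T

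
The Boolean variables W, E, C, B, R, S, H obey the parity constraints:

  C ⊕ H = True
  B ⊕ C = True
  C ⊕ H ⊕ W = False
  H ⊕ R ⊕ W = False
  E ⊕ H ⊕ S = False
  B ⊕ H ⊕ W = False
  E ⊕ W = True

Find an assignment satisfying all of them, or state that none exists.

Adding constraints 2, 3, 6 mod 2: every variable appears an even number of times on the left, so the left side is 0.
But the right sides sum to 1 (mod 2). 0 ≠ 1 — the system is inconsistent.

No satisfying assignment exists.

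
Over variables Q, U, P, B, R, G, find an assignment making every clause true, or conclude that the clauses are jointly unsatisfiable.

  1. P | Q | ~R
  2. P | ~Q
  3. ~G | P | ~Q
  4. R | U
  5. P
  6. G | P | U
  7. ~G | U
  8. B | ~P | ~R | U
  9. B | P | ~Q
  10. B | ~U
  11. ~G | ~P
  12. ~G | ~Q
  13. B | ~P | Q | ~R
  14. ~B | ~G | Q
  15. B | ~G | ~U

Unit clause (P) forces P = True.
In (~G | ~P) only ~G is left, so G = False.
Set Q = True.
Set U = True.
  then (B | ~U) forces B = True.
Set R = True.
All clauses satisfied.

Q = True, U = True, P = True, B = True, R = True, G = False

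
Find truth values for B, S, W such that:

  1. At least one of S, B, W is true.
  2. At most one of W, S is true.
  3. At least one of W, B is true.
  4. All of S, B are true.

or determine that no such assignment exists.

B: True; S: True; W: False

  (1) {S, B, W}: 2 true — at least one ✓
  (2) {W, S}: 1 true — at most one ✓
  (3) {W, B}: 1 true — at least one ✓
  (4) {S, B}: all 2 true ✓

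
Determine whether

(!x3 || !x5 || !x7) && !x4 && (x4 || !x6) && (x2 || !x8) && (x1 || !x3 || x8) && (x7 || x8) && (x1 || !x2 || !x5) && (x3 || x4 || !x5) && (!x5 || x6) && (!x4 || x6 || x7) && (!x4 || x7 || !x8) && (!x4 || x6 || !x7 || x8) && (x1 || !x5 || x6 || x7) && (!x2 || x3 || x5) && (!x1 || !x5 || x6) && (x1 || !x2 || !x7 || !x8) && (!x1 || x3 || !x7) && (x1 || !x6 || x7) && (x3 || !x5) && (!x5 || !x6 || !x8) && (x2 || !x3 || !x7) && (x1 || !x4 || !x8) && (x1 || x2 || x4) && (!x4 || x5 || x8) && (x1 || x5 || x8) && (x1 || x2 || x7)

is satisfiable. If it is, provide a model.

x1=T, x2=T, x3=T, x4=F, x5=F, x6=F, x7=F, x8=T

Unit clause (!x4) forces x4 = False.
In (x4 || !x6) only !x6 is left, so x6 = False.
In (!x5 || x6) only !x5 is left, so x5 = False.
Set x1 = True.
Try x2 = False:
  (x2 || !x8) forces x8 = False.
  (x7 || x8) forces x7 = True.
  (!x1 || x3 || !x7) forces x3 = True.
  clause (x2 || !x3 || !x7) is falsified — backtrack.
So x2 = True.
  then (!x2 || x3 || x5) forces x3 = True.
Set x7 = False.
  then (x7 || x8) forces x8 = True.
All clauses satisfied.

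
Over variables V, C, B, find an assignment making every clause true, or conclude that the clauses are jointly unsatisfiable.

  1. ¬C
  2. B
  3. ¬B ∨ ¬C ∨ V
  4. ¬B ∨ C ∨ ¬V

V: False, C: False, B: True

Unit clause (¬C) forces C = False.
Unit clause (B) forces B = True.
In (¬B ∨ C ∨ ¬V) only ¬V is left, so V = False.
All clauses satisfied.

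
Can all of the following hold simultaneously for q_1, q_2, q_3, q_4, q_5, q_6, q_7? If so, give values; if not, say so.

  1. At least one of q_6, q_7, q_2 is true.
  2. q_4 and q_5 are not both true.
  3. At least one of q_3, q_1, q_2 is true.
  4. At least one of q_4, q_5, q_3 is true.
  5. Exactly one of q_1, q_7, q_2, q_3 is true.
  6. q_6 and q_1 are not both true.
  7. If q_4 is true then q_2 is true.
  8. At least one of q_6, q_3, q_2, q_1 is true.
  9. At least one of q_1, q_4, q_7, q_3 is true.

q_1=F, q_2=F, q_3=T, q_4=F, q_5=F, q_6=T, q_7=F

  (1) {q_6, q_7, q_2}: 1 true — at least one ✓
  (2) q_4=F, q_5=F — not both ✓
  (3) {q_3, q_1, q_2}: 1 true — at least one ✓
  (4) {q_4, q_5, q_3}: 1 true — at least one ✓
  (5) {q_1, q_7, q_2, q_3}: 1 true — exactly one ✓
  (6) q_6=T, q_1=F — not both ✓
  (7) q_4=F ⇒ q_2: vacuous ✓
  (8) {q_6, q_3, q_2, q_1}: 2 true — at least one ✓
  (9) {q_1, q_4, q_7, q_3}: 1 true — at least one ✓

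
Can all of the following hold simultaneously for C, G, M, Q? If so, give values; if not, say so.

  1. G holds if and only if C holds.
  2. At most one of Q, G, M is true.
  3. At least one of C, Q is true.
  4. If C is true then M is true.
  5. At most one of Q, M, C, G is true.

C: False, G: False, M: False, Q: True

  (1) G=F, C=F — same ✓
  (2) {Q, G, M}: 1 true — at most one ✓
  (3) {C, Q}: 1 true — at least one ✓
  (4) C=F ⇒ M: vacuous ✓
  (5) {Q, M, C, G}: 1 true — at most one ✓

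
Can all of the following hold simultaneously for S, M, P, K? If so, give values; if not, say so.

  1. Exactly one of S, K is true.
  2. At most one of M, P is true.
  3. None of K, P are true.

S = True, M = True, P = False, K = False

  (1) {S, K}: 1 true — exactly one ✓
  (2) {M, P}: 1 true — at most one ✓
  (3) {K, P}: 0 true — none ✓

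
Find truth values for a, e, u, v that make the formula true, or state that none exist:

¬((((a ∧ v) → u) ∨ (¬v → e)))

No satisfying assignment exists.

Case v = True: the formula becomes ¬(((a → u) ∨ True)) = False.
Case v = False: the formula becomes ¬((True ∨ e)) = False.
Both cases fail — unsatisfiable.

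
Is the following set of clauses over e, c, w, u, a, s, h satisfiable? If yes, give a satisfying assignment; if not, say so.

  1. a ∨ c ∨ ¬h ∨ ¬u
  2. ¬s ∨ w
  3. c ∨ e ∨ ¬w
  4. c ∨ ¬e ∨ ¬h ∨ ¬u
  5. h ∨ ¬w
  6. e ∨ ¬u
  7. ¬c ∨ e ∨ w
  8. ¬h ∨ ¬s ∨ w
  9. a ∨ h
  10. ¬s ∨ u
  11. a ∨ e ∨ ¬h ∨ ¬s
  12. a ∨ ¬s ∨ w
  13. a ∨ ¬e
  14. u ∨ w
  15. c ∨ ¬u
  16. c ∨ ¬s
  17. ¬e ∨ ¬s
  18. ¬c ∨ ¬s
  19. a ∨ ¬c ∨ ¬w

e: True, c: True, w: True, u: True, a: True, s: False, h: True

Set e = True.
  then (a ∨ ¬e) forces a = True.
  then (¬e ∨ ¬s) forces s = False.
Set c = True.
Set w = True.
  then (h ∨ ¬w) forces h = True.
Set u = True.
All clauses satisfied.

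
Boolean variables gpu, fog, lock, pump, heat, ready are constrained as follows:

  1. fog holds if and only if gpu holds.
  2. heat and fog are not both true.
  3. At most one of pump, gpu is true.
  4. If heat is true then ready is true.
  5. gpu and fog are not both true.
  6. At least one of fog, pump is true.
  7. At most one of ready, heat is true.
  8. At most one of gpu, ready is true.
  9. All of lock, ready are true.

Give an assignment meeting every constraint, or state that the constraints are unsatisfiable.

gpu=F, fog=F, lock=T, pump=T, heat=F, ready=T

  (1) fog=F, gpu=F — same ✓
  (2) heat=F, fog=F — not both ✓
  (3) {pump, gpu}: 1 true — at most one ✓
  (4) heat=F ⇒ ready: vacuous ✓
  (5) gpu=F, fog=F — not both ✓
  (6) {fog, pump}: 1 true — at least one ✓
  (7) {ready, heat}: 1 true — at most one ✓
  (8) {gpu, ready}: 1 true — at most one ✓
  (9) {lock, ready}: all 2 true ✓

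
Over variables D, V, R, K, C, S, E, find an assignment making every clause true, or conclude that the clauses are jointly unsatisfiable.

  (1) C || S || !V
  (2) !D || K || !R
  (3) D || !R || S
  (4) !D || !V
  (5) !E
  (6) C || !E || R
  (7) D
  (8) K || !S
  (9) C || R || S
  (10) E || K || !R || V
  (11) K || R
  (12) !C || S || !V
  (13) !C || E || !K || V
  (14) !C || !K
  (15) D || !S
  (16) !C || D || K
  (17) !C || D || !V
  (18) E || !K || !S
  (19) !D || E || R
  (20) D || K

D: True, V: False, R: True, K: True, C: False, S: False, E: False

Unit clause (!E) forces E = False.
Unit clause (D) forces D = True.
In (!D || E || R) only R is left, so R = True.
In (!D || K || !R) only K is left, so K = True.
In (!D || !V) only !V is left, so V = False.
In (!C || E || !K || V) only !C is left, so C = False.
In (E || !K || !S) only !S is left, so S = False.
All clauses satisfied.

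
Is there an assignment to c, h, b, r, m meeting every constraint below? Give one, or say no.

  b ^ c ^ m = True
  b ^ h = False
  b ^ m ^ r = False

c = True; h = True; b = True; r = False; m = True

b ^ c ^ m = T ^ T ^ T = True ✓
b ^ h = T ^ T = False ✓
b ^ m ^ r = T ^ T ^ F = False ✓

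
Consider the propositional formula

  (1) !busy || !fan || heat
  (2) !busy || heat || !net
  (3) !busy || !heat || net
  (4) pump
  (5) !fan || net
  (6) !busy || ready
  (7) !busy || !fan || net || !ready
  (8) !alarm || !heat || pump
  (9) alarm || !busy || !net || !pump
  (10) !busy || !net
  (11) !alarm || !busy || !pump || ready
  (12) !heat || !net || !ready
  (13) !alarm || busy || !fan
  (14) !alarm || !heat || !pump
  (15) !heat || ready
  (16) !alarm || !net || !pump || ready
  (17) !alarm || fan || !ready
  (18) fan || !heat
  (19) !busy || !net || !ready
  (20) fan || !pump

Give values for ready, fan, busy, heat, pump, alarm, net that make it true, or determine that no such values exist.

Unit clause (pump) forces pump = True.
In (fan || !pump) only fan is left, so fan = True.
In (!fan || net) only net is left, so net = True.
In (!busy || !net) only !busy is left, so busy = False.
In (!alarm || busy || !fan) only !alarm is left, so alarm = False.
Set ready = True.
  then (!heat || !net || !ready) forces heat = False.
All clauses satisfied.

ready = True; fan = True; busy = False; heat = False; pump = True; alarm = False; net = True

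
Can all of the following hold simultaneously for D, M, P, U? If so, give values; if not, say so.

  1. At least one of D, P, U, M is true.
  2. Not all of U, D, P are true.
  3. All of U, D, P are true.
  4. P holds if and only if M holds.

Unsatisfiable

Case D = True:
  (3) forces U = True.
  (2) with U=T, D=T forces P = False.
  Constraint (3) is violated (P=F) — contradiction.
Case D = False:
  Constraint (3) is violated (D=F) — contradiction.
Both cases fail — unsatisfiable.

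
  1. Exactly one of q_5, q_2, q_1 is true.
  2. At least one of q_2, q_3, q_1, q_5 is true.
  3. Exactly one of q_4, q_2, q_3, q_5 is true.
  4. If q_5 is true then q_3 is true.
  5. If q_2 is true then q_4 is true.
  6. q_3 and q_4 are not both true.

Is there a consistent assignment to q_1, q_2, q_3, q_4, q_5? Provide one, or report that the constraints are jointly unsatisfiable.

q_1: True, q_2: False, q_3: True, q_4: False, q_5: False

  (1) {q_5, q_2, q_1}: 1 true — exactly one ✓
  (2) {q_2, q_3, q_1, q_5}: 2 true — at least one ✓
  (3) {q_4, q_2, q_3, q_5}: 1 true — exactly one ✓
  (4) q_5=F ⇒ q_3: vacuous ✓
  (5) q_2=F ⇒ q_4: vacuous ✓
  (6) q_3=T, q_4=F — not both ✓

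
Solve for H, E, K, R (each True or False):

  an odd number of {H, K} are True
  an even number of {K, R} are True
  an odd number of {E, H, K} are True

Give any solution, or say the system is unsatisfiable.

H=F; E=F; K=T; R=T

{H, K}: 1 true → odd ✓
{K, R}: 2 true → even ✓
{E, H, K}: 1 true → odd ✓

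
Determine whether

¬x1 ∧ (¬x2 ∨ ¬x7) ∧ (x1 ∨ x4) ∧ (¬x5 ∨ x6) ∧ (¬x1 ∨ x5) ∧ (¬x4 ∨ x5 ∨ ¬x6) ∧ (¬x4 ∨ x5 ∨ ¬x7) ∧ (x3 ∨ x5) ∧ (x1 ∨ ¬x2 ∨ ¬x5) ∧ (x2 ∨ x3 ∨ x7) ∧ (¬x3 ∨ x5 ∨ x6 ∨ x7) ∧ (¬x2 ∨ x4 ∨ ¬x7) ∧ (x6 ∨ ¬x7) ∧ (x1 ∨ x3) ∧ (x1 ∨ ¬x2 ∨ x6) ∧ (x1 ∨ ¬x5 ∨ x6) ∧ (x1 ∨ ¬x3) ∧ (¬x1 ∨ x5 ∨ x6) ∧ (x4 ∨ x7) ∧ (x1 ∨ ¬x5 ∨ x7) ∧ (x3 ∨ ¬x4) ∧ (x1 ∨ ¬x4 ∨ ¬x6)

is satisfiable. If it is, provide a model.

Unsatisfiable — no assignment works.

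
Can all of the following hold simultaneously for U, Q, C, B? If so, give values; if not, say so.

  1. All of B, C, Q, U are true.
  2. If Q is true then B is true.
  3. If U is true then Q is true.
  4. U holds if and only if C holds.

U = True, Q = True, C = True, B = True

  (1) {B, C, Q, U}: all 4 true ✓
  (2) Q=T ⇒ B: T ✓
  (3) U=T ⇒ Q: T ✓
  (4) U=T, C=T — same ✓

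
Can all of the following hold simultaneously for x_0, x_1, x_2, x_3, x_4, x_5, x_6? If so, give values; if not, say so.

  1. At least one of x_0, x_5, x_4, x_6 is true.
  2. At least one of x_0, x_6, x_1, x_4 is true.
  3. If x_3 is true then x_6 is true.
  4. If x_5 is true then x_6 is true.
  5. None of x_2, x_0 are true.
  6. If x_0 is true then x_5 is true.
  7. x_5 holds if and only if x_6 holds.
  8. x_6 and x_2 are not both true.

x_0: False, x_1: True, x_2: False, x_3: False, x_4: True, x_5: True, x_6: True

  (1) {x_0, x_5, x_4, x_6}: 3 true — at least one ✓
  (2) {x_0, x_6, x_1, x_4}: 3 true — at least one ✓
  (3) x_3=F ⇒ x_6: vacuous ✓
  (4) x_5=T ⇒ x_6: T ✓
  (5) {x_2, x_0}: 0 true — none ✓
  (6) x_0=F ⇒ x_5: vacuous ✓
  (7) x_5=T, x_6=T — same ✓
  (8) x_6=T, x_2=F — not both ✓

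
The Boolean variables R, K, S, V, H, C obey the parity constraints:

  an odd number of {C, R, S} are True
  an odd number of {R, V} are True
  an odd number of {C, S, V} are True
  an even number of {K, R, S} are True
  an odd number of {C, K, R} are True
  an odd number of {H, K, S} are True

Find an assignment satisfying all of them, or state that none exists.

The formula is unsatisfiable.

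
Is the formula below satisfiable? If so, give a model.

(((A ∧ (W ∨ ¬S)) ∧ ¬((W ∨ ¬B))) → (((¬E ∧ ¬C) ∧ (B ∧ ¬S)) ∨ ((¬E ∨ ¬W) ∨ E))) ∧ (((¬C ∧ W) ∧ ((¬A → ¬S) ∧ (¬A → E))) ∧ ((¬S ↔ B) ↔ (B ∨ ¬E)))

A: True; B: True; C: False; E: True; W: True; S: False

  ((A ∧ (W ∨ ¬S)) ∧ ¬((W ∨ ¬B))) → (((¬E ∧ ¬C) ∧ (B ∧ ¬S)) ∨ ((¬E ∨ ¬W) ∨ E)) = True
    (A ∧ (W ∨ ¬S)) ∧ ¬((W ∨ ¬B)) = False
      A ∧ (W ∨ ¬S) = True
        W ∨ ¬S = True
          ¬S = True
      ¬((W ∨ ¬B)) = False
        W ∨ ¬B = True
          ¬B = False
    ((¬E ∧ ¬C) ∧ (B ∧ ¬S)) ∨ ((¬E ∨ ¬W) ∨ E) = True
      (¬E ∧ ¬C) ∧ (B ∧ ¬S) = False
        ¬E ∧ ¬C = False
          ¬E = False
          ¬C = True
        B ∧ ¬S = True
          ¬S = True
      (¬E ∨ ¬W) ∨ E = True
        ¬E ∨ ¬W = False
          ¬E = False
          ¬W = False
  ((¬C ∧ W) ∧ ((¬A → ¬S) ∧ (¬A → E))) ∧ ((¬S ↔ B) ↔ (B ∨ ¬E)) = True
    (¬C ∧ W) ∧ ((¬A → ¬S) ∧ (¬A → E)) = True
      ¬C ∧ W = True
        ¬C = True
      (¬A → ¬S) ∧ (¬A → E) = True
        ¬A → ¬S = True
          ¬A = False
          ¬S = True
        ¬A → E = True
          ¬A = False
    (¬S ↔ B) ↔ (B ∨ ¬E) = True
      ¬S ↔ B = True
        ¬S = True
      B ∨ ¬E = True
        ¬E = False
Both conjuncts True, so the formula holds.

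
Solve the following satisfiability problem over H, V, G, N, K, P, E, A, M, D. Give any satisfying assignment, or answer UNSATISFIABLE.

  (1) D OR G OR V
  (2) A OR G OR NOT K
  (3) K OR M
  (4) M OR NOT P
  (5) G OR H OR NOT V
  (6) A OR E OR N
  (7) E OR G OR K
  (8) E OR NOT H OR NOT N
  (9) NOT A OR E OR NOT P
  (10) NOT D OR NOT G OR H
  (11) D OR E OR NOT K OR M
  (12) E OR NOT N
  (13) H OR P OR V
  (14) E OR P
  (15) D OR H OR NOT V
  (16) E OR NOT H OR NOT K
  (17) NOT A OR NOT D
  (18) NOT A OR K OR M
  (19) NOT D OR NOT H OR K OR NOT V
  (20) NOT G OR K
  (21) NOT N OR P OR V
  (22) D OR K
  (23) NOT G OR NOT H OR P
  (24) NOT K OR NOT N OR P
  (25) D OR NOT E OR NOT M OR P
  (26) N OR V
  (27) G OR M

H: True, V: True, G: True, N: True, K: True, P: True, E: True, A: False, M: True, D: False

Set H = True.
Set V = True.
Set G = True.
  then (NOT G OR K) forces K = True.
  then (NOT G OR NOT H OR P) forces P = True.
  then (M OR NOT P) forces M = True.
  then (E OR NOT H OR NOT K) forces E = True.
Set N = True.
Set A = False.
Set D = False.
All clauses satisfied.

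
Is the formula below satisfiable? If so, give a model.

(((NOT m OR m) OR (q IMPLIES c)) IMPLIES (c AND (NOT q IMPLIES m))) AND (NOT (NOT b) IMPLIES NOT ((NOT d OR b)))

b=F, d=F, q=T, c=T, m=F

  ((NOT m OR m) OR (q IMPLIES c)) IMPLIES (c AND (NOT q IMPLIES m)) = True
    (NOT m OR m) OR (q IMPLIES c) = True
      NOT m OR m = True
        NOT m = True
      q IMPLIES c = True
    c AND (NOT q IMPLIES m) = True
      NOT q IMPLIES m = True
        NOT q = False
  NOT (NOT b) IMPLIES NOT ((NOT d OR b)) = True
    NOT (NOT b) = False
      NOT b = True
    NOT ((NOT d OR b)) = False
      NOT d OR b = True
        NOT d = True
Both conjuncts True, so the formula holds.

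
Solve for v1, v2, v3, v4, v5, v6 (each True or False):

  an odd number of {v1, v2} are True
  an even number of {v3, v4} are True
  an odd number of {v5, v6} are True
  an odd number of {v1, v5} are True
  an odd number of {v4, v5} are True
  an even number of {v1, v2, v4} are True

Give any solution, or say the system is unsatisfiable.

v1 = True, v2 = False, v3 = True, v4 = True, v5 = False, v6 = True

{v1, v2}: 1 true → odd ✓
{v3, v4}: 2 true → even ✓
{v5, v6}: 1 true → odd ✓
{v1, v5}: 1 true → odd ✓
{v4, v5}: 1 true → odd ✓
{v1, v2, v4}: 2 true → even ✓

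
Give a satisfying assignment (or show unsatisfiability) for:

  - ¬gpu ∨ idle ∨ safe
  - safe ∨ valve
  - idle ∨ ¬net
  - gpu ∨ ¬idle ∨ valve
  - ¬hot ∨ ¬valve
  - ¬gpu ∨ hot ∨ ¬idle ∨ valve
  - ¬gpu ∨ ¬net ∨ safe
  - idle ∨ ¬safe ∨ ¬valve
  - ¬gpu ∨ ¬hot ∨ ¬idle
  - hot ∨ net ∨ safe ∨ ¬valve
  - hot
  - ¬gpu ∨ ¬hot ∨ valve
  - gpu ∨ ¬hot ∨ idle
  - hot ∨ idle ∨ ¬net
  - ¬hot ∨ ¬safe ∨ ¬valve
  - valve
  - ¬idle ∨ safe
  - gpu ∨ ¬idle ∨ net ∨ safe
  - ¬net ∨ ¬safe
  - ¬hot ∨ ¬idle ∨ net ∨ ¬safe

Case hot = True:
  (¬hot ∨ ¬valve) forces valve = False.
  Clause (valve) is falsified — contradiction.
Case hot = False:
  Clause (hot) is falsified — contradiction.
Both cases fail, so the formula is unsatisfiable.

The formula is unsatisfiable.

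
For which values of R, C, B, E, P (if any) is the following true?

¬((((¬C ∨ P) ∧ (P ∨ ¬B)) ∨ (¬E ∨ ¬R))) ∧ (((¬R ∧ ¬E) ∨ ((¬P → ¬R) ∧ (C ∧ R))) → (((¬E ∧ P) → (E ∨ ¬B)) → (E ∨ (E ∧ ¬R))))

R = True; C = False; B = True; E = True; P = False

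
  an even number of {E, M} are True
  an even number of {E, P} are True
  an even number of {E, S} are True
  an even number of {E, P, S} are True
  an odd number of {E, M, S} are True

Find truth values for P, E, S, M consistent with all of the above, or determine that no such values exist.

Adding constraints 1, 2, 4, 5 mod 2: every variable appears an even number of times on the left, so the left side is 0.
But the right sides sum to 1 (mod 2). 0 ≠ 1 — the system is inconsistent.

The formula is unsatisfiable.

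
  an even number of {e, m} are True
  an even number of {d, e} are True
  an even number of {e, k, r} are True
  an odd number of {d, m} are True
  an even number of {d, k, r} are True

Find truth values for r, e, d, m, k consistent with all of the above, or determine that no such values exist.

The formula is unsatisfiable.

Adding constraints 1, 2, 4 mod 2: every variable appears an even number of times on the left, so the left side is 0.
But the right sides sum to 1 (mod 2). 0 ≠ 1 — the system is inconsistent.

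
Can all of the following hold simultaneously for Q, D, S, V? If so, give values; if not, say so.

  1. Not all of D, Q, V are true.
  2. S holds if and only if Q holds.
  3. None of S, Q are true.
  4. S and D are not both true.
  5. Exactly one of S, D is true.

Q=F, D=T, S=F, V=F

  (1) {D, Q, V}: 1/3 true — not all ✓
  (2) S=F, Q=F — same ✓
  (3) {S, Q}: 0 true — none ✓
  (4) S=F, D=T — not both ✓
  (5) {S, D}: 1 true — exactly one ✓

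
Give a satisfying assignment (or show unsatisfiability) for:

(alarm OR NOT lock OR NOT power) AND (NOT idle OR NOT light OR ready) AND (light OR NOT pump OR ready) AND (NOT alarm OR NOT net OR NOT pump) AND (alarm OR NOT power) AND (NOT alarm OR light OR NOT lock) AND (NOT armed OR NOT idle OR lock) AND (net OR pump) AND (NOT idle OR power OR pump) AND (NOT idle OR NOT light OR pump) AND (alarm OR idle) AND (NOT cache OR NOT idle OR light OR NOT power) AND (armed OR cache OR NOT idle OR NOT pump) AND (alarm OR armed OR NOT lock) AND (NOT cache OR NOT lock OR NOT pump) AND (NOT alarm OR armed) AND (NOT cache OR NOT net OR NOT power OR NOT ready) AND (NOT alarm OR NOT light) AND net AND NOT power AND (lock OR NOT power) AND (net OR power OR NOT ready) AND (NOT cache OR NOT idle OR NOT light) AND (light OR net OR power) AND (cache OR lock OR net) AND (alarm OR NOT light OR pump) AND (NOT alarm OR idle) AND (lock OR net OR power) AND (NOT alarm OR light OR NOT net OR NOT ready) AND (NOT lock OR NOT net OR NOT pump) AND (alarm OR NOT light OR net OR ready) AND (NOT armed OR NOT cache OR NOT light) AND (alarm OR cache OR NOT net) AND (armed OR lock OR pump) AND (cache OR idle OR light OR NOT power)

idle = True; armed = False; pump = True; lock = False; light = False; power = False; ready = True; cache = True; alarm = False; net = True

Unit clause (net) forces net = True.
Unit clause (NOT power) forces power = False.
Try idle = False:
  (alarm OR idle) forces alarm = True.
  clause (NOT alarm OR idle) is falsified — backtrack.
So idle = True.
  then (NOT idle OR power OR pump) forces pump = True.
  then (NOT lock OR NOT net OR NOT pump) forces lock = False.
  then (NOT alarm OR NOT net OR NOT pump) forces alarm = False.
  then (NOT armed OR NOT idle OR lock) forces armed = False.
  then (armed OR cache OR NOT idle OR NOT pump) forces cache = True.
  then (NOT cache OR NOT idle OR NOT light) forces light = False.
  then (light OR NOT pump OR ready) forces ready = True.
All clauses satisfied.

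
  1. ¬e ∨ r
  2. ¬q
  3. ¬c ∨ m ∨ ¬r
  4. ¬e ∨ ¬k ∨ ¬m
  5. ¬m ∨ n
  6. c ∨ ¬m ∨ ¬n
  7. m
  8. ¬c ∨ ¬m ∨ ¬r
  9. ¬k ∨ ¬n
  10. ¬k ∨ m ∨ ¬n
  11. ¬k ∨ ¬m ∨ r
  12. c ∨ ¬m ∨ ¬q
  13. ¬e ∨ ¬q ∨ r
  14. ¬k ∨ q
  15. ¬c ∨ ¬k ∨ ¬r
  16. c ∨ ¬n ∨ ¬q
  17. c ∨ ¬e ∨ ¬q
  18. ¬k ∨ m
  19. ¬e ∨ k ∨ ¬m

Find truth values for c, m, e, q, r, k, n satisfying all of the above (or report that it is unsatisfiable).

c: True, m: True, e: False, q: False, r: False, k: False, n: True

Unit clause (¬q) forces q = False.
Unit clause (m) forces m = True.
In (¬k ∨ q) only ¬k is left, so k = False.
In (¬e ∨ k ∨ ¬m) only ¬e is left, so e = False.
In (¬m ∨ n) only n is left, so n = True.
In (c ∨ ¬m ∨ ¬n) only c is left, so c = True.
In (¬c ∨ ¬m ∨ ¬r) only ¬r is left, so r = False.
All clauses satisfied.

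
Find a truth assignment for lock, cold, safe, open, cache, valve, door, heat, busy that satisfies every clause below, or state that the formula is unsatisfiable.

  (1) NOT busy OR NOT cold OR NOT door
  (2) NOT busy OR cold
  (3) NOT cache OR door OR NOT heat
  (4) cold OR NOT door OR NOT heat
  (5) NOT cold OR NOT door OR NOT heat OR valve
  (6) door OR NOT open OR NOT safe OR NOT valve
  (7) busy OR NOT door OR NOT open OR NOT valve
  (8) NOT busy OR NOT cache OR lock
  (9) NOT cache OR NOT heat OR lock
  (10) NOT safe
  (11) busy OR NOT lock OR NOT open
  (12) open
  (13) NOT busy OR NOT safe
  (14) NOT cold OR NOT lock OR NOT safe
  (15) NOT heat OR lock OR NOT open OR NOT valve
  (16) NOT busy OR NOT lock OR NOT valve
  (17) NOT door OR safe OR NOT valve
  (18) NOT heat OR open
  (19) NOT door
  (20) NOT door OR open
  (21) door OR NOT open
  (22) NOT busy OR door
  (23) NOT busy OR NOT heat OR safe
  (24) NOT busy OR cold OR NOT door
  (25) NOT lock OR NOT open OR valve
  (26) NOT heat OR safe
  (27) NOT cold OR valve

Case safe = True:
  Clause (NOT safe) is falsified — contradiction.
Case safe = False:
  (open) forces open = True.
  (NOT door) forces door = False.
  Clause (door OR NOT open) is falsified — contradiction.
Both cases fail, so the formula is unsatisfiable.

The formula is unsatisfiable.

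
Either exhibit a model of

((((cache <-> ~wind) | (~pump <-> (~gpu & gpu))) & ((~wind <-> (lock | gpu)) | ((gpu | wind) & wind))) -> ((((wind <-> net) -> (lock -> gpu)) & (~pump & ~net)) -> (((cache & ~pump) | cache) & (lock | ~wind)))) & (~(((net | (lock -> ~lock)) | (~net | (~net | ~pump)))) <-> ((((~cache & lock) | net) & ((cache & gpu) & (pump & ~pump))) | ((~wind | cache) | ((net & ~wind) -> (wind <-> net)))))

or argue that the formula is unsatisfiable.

The conjunct ~(((net | (lock -> ~lock)) | (~net | (~net | ~pump)))) <-> ((((~cache & lock) | net) & ((cache & gpu) & (pump & ~pump))) | ((~wind | cache) | ((net & ~wind) -> (wind <-> net)))) is unsatisfiable on its own:
  net = True: simplifies to ~((((cache & gpu) & (pump & ~pump)) | ((~wind | cache) | (~wind -> wind)))).
    wind = True: this becomes ~((((cache & gpu) & (pump & ~pump)) | True)) = False.
    wind = False: this becomes ~((((cache & gpu) & (pump & ~pump)) | True)) = False.
  net = False: this becomes ~True <-> (((~cache & lock) & ((cache & gpu) & (pump & ~pump))) | True) = False.
So the whole conjunction is unsatisfiable.

Unsatisfiable — no assignment works.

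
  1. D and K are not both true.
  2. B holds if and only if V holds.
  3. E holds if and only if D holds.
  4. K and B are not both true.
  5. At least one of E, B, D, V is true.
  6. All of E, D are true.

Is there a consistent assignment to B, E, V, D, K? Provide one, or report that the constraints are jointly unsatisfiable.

B=T; E=T; V=T; D=T; K=F

  (1) D=T, K=F — not both ✓
  (2) B=T, V=T — same ✓
  (3) E=T, D=T — same ✓
  (4) K=F, B=T — not both ✓
  (5) {E, B, D, V}: 4 true — at least one ✓
  (6) {E, D}: all 2 true ✓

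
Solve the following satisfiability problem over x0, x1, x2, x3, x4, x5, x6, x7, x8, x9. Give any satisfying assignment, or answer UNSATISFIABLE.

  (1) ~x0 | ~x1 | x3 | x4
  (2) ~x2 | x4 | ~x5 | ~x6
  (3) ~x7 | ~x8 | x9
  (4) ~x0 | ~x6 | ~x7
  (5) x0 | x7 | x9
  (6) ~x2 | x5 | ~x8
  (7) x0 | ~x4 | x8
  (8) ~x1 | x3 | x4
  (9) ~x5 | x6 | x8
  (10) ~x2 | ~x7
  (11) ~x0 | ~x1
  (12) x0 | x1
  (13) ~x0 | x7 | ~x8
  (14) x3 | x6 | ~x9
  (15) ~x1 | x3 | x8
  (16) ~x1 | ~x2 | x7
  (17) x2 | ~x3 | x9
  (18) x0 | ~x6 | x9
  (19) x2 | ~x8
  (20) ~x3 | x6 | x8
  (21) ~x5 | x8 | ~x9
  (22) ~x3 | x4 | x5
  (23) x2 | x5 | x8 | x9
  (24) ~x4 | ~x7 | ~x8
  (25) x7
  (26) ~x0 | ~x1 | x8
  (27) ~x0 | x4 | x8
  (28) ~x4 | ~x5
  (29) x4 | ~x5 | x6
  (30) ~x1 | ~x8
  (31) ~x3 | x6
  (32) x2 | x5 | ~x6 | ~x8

Case x6 = True:
  (x7) forces x7 = True.
  (~x0 | ~x6 | ~x7) forces x0 = False.
  (~x2 | ~x7) forces x2 = False.
  (x0 | x1) forces x1 = True.
  (x0 | ~x6 | x9) forces x9 = True.
  (x2 | ~x8) forces x8 = False.
  (x0 | ~x4 | x8) forces x4 = False.
  (~x1 | x3 | x4) forces x3 = True.
  (~x5 | x8 | ~x9) forces x5 = False.
  Clause (~x3 | x4 | x5) is falsified — contradiction.
Case x6 = False:
  (x7) forces x7 = True.
  (~x2 | ~x7) forces x2 = False.
  (x2 | ~x8) forces x8 = False.
  (~x5 | x6 | x8) forces x5 = False.
  (~x3 | x6 | x8) forces x3 = False.
  (x3 | x6 | ~x9) forces x9 = False.
  Clause (x2 | x5 | x8 | x9) is falsified — contradiction.
Both cases fail, so the formula is unsatisfiable.

Unsatisfiable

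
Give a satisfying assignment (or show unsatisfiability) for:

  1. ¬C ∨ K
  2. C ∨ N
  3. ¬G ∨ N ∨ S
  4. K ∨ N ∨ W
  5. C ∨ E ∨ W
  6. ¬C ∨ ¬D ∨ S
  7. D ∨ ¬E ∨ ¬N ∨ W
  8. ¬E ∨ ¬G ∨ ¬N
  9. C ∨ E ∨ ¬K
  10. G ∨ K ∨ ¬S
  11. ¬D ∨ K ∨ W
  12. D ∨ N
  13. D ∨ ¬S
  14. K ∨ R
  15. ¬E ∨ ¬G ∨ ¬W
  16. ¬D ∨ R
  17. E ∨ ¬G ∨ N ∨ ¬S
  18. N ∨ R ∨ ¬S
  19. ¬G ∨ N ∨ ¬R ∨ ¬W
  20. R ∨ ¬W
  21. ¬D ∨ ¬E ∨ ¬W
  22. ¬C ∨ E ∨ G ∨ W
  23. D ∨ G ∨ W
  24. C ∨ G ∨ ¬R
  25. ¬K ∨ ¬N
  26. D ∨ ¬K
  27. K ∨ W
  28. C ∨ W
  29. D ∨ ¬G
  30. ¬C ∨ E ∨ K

Set W = True.
  then (R ∨ ¬W) forces R = True.
Set D = True.
  then (¬D ∨ ¬E ∨ ¬W) forces E = False.
Set K = False.
  then (¬C ∨ K) forces C = False.
  then (C ∨ N) forces N = True.
  then (C ∨ G ∨ ¬R) forces G = True.
Set S = False.
All clauses satisfied.

W = True; D = True; K = False; S = False; N = True; C = False; E = False; R = True; G = True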